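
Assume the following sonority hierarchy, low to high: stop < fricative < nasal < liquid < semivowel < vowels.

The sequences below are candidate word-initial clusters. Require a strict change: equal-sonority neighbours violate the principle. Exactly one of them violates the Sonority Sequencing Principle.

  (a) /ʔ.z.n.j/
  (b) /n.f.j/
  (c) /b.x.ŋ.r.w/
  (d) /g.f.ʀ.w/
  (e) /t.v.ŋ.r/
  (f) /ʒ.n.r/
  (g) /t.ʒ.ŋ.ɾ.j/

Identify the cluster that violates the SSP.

(a) 1-2-3-5 → obeys
(b) 3-2-5 → violates
(c) 1-2-3-4-5 → obeys
(d) 1-2-4-5 → obeys
(e) 1-2-3-4 → obeys
(f) 2-3-4 → obeys
(g) 1-2-3-4-5 → obeys

b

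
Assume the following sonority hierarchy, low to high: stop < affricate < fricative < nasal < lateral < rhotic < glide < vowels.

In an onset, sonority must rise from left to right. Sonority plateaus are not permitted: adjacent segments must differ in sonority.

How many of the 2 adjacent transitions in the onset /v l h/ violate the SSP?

1

/v/: fricative = 3.
/l/: lateral = 5.
/h/: fricative = 3.
/v/→/l/: 3→5 (rises) — ok.
/l/→/h/: 5→3 (does not rise) — violation.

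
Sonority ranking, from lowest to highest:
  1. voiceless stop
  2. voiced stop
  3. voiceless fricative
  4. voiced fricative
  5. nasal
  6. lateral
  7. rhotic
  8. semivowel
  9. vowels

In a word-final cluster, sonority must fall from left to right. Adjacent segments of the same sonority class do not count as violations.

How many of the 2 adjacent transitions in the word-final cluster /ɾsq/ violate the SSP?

0

/ɾ/: rhotic = 7.
/s/: voiceless fricative = 3.
/q/: voiceless stop = 1.
/ɾ/→/s/: 7→3 (falls) — ok.
/s/→/q/: 3→1 (falls) — ok.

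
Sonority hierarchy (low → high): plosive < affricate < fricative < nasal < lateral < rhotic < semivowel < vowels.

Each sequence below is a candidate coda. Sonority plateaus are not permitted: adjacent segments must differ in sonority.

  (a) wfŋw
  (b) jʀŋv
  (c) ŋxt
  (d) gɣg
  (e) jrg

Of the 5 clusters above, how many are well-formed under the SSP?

3

(a) wfŋw: profile 7-3-4-7 — violates.
(b) jʀŋv: profile 7-6-4-3 — obeys.
(c) ŋxt: profile 4-3-1 — obeys.
(d) gɣg: profile 1-3-1 — violates.
(e) jrg: profile 7-6-1 — obeys.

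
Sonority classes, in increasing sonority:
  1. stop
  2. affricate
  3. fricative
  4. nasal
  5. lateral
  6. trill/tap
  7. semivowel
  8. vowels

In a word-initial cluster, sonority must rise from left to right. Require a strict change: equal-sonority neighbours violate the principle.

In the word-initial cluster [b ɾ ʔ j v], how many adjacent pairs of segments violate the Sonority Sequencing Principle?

2

/b/ is a stop (sonority 1).
/ɾ/ is a trill/tap (sonority 6).
/ʔ/ is a stop (sonority 1).
/j/ is a semivowel (sonority 7).
/v/ is a fricative (sonority 3).
/b/→/ɾ/: 1→6 (rises) — ok.
/ɾ/→/ʔ/: 6→1 (does not rise) — violation.
/ʔ/→/j/: 1→7 (rises) — ok.
/j/→/v/: 7→3 (does not rise) — violation.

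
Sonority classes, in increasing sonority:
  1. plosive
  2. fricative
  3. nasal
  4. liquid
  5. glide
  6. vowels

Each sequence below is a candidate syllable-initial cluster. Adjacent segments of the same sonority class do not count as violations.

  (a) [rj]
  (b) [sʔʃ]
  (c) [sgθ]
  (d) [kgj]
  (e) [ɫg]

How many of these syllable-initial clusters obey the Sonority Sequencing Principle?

(a) [rj]: profile 4-5 — obeys.
(b) [sʔʃ]: profile 2-1-2 — violates.
(c) [sgθ]: profile 2-1-2 — violates.
(d) [kgj]: profile 1-1-5 — obeys.
(e) [ɫg]: profile 4-1 — violates.

2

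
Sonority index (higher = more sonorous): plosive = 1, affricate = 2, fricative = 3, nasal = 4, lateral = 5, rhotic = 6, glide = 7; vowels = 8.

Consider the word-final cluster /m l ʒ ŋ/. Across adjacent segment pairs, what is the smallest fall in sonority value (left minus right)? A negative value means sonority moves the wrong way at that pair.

/m/ — nasal, sonority 4.
/l/ — lateral, sonority 5.
/ʒ/ — fricative, sonority 3.
/ŋ/ — nasal, sonority 4.
/m/→/l/: change -1.
/l/→/ʒ/: change +2.
/ʒ/→/ŋ/: change -1.
Minimum = -1.

-1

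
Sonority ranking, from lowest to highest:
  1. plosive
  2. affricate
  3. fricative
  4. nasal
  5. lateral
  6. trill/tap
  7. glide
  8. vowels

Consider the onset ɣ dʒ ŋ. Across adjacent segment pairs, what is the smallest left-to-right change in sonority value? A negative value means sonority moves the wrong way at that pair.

-1

/ɣ/: fricative = 3.
/dʒ/: affricate = 2.
/ŋ/: nasal = 4.
/ɣ/→/dʒ/: change -1.
/dʒ/→/ŋ/: change +2.
Minimum = -1.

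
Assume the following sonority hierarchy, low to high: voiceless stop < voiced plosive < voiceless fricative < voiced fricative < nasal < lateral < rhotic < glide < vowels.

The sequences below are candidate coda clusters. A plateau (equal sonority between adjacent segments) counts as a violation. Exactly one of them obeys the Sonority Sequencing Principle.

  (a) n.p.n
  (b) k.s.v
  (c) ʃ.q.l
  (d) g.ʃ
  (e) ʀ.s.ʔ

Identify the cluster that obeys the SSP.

(a) sonority 5-1-5: ill-formed.
(b) sonority 1-3-4: ill-formed.
(c) sonority 3-1-6: ill-formed.
(d) sonority 2-3: ill-formed.
(e) sonority 7-3-1: well-formed.

e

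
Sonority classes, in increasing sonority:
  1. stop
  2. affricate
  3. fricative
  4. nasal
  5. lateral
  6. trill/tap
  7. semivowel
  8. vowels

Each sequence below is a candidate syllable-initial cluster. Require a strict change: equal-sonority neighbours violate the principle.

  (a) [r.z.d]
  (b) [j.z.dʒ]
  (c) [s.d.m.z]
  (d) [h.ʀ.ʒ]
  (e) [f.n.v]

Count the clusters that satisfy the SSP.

(a) sonority 6-3-1: ill-formed.
(b) sonority 7-3-2: ill-formed.
(c) sonority 3-1-4-3: ill-formed.
(d) sonority 3-6-3: ill-formed.
(e) sonority 3-4-3: ill-formed.

0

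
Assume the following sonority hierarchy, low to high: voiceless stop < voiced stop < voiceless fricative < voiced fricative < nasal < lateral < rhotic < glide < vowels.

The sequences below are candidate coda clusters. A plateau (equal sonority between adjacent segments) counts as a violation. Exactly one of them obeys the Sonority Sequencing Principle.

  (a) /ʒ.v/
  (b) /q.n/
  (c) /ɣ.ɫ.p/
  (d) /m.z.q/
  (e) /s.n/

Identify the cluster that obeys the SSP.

d

(a) /ʒ.v/: profile 4-4 — violates.
(b) /q.n/: profile 1-5 — violates.
(c) /ɣ.ɫ.p/: profile 4-6-1 — violates.
(d) /m.z.q/: profile 5-4-1 — obeys.
(e) /s.n/: profile 3-5 — violates.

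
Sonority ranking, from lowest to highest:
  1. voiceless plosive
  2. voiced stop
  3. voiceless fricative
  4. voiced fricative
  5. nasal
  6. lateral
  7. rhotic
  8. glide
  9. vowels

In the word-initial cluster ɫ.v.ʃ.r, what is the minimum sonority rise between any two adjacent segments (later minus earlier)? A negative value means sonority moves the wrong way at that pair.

/ɫ/ is a lateral (sonority 6).
/v/ is a voiced fricative (sonority 4).
/ʃ/ is a voiceless fricative (sonority 3).
/r/ is a rhotic (sonority 7).
/ɫ/→/v/: change -2.
/v/→/ʃ/: change -1.
/ʃ/→/r/: change +4.
Minimum = -2.

-2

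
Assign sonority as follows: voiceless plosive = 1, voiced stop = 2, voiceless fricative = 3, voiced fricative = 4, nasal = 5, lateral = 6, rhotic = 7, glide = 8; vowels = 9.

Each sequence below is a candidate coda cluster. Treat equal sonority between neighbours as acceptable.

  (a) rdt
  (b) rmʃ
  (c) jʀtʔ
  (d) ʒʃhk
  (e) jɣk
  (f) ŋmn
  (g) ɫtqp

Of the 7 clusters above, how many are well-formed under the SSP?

7

(a) rdt: profile 7-2-1 — obeys.
(b) rmʃ: profile 7-5-3 — obeys.
(c) jʀtʔ: profile 8-7-1-1 — obeys.
(d) ʒʃhk: profile 4-3-3-1 — obeys.
(e) jɣk: profile 8-4-1 — obeys.
(f) ŋmn: profile 5-5-5 — obeys.
(g) ɫtqp: profile 6-1-1-1 — obeys.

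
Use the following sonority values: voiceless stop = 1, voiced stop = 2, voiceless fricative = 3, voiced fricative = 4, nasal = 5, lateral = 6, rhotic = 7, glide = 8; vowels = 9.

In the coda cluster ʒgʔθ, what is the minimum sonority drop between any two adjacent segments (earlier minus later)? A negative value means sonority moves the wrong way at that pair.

/ʒ/ — voiced fricative, sonority 4.
/g/ — voiced stop, sonority 2.
/ʔ/ — voiceless stop, sonority 1.
/θ/ — voiceless fricative, sonority 3.
/ʒ/→/g/: change +2.
/g/→/ʔ/: change +1.
/ʔ/→/θ/: change -2.
Minimum = -2.

-2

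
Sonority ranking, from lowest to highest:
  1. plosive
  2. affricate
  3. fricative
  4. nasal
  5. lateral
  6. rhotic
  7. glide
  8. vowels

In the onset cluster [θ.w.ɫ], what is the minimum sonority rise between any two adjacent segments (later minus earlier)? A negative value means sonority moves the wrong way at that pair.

-2

/θ/: fricative = 3.
/w/: glide = 7.
/ɫ/: lateral = 5.
/θ/→/w/: change +4.
/w/→/ɫ/: change -2.
Minimum = -2.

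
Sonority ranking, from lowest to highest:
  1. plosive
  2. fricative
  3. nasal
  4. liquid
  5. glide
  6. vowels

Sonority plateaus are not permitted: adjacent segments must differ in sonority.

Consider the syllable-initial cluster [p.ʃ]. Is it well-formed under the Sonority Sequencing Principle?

yes

/p/ — plosive, sonority 1.
/ʃ/ — fricative, sonority 2.
The profile 1-2 strictly rises, so the syllable-initial cluster satisfies the SSP.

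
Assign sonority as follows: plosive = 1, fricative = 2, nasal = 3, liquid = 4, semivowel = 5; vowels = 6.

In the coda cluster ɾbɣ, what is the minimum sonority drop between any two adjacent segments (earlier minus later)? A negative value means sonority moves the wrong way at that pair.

-1

/ɾ/ — liquid, sonority 4.
/b/ — plosive, sonority 1.
/ɣ/ — fricative, sonority 2.
/ɾ/→/b/: change +3.
/b/→/ɣ/: change -1.
Minimum = -1.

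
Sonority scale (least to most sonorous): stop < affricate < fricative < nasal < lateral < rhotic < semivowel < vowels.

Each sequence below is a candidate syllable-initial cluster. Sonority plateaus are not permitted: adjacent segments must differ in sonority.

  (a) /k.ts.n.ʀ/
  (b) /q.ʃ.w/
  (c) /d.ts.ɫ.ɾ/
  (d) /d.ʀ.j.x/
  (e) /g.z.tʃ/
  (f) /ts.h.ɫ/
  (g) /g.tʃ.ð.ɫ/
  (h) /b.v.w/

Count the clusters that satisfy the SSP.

6

(a) 1-2-4-6 → obeys
(b) 1-3-7 → obeys
(c) 1-2-5-6 → obeys
(d) 1-6-7-3 → violates
(e) 1-3-2 → violates
(f) 2-3-5 → obeys
(g) 1-2-3-5 → obeys
(h) 1-3-7 → obeys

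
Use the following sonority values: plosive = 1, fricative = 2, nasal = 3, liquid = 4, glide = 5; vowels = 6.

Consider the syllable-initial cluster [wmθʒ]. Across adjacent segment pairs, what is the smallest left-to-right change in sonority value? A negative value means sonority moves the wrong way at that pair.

-2

/w/ is a glide (sonority 5).
/m/ is a nasal (sonority 3).
/θ/ is a fricative (sonority 2).
/ʒ/ is a fricative (sonority 2).
/w/→/m/: change -2.
/m/→/θ/: change -1.
/θ/→/ʒ/: change +0.
Minimum = -2.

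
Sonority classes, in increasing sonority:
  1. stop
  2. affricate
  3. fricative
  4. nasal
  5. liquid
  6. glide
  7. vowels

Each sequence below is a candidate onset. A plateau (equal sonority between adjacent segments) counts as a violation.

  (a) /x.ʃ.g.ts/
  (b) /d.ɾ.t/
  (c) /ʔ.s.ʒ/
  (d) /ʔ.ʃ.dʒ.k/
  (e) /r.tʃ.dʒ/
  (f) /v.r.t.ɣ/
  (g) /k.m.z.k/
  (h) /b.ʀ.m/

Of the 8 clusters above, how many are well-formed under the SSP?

(a) /x.ʃ.g.ts/: profile 3-3-1-2 — violates.
(b) /d.ɾ.t/: profile 1-5-1 — violates.
(c) /ʔ.s.ʒ/: profile 1-3-3 — violates.
(d) /ʔ.ʃ.dʒ.k/: profile 1-3-2-1 — violates.
(e) /r.tʃ.dʒ/: profile 5-2-2 — violates.
(f) /v.r.t.ɣ/: profile 3-5-1-3 — violates.
(g) /k.m.z.k/: profile 1-4-3-1 — violates.
(h) /b.ʀ.m/: profile 1-5-4 — violates.

0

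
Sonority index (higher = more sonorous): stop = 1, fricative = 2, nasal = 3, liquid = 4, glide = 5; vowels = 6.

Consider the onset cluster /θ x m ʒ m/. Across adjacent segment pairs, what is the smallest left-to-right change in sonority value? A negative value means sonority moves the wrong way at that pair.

-1

/θ/: fricative = 2.
/x/: fricative = 2.
/m/: nasal = 3.
/ʒ/: fricative = 2.
/m/: nasal = 3.
/θ/→/x/: change +0.
/x/→/m/: change +1.
/m/→/ʒ/: change -1.
/ʒ/→/m/: change +1.
Minimum = -1.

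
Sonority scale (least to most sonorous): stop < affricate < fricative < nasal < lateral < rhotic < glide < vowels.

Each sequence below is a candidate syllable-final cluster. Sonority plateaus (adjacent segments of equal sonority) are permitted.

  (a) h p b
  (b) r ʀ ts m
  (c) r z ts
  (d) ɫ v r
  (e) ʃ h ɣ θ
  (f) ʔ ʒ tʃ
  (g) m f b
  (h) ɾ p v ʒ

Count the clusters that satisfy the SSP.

(a) h p b: profile 3-1-1 — obeys.
(b) r ʀ ts m: profile 6-6-2-4 — violates.
(c) r z ts: profile 6-3-2 — obeys.
(d) ɫ v r: profile 5-3-6 — violates.
(e) ʃ h ɣ θ: profile 3-3-3-3 — obeys.
(f) ʔ ʒ tʃ: profile 1-3-2 — violates.
(g) m f b: profile 4-3-1 — obeys.
(h) ɾ p v ʒ: profile 6-1-3-3 — violates.

4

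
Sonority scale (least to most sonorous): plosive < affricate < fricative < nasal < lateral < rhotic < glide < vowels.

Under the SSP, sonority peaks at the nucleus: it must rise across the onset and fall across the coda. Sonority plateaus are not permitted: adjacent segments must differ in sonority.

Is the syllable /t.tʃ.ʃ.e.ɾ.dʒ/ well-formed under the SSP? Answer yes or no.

yes

Onset: /t/ is a plosive (sonority 1), /tʃ/ is an affricate (sonority 2), /ʃ/ is a fricative (sonority 3); then the nucleus /e/ (sonority 8).
Onset profile 1-2-3-8 — rises to the nucleus.
Coda: /ɾ/ is a rhotic (sonority 6), /dʒ/ is an affricate (sonority 2).
Coda profile 8-6-2 — falls from the nucleus.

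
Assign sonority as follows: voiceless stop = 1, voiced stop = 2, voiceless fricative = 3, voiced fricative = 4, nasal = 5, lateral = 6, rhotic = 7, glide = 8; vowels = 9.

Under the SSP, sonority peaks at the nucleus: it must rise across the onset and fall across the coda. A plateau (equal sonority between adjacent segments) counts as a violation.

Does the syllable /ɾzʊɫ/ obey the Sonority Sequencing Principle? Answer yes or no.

Onset: /ɾ/ is a rhotic (sonority 7), /z/ is a voiced fricative (sonority 4); then the nucleus /ʊ/ (sonority 9).
Onset profile 7-4-9 — does not strictly rise throughout.
Coda: /ɫ/ is a lateral (sonority 6).
Coda profile 9-6 — falls from the nucleus.

no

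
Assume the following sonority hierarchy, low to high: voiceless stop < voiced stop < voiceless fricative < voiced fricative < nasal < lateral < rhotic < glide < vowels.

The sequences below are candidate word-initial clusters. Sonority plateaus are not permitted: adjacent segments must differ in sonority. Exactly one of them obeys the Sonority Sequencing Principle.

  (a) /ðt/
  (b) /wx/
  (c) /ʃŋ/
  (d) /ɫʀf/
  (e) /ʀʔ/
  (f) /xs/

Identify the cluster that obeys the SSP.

c

(a) 4-1 → violates
(b) 8-3 → violates
(c) 3-5 → obeys
(d) 6-7-3 → violates
(e) 7-1 → violates
(f) 3-3 → violates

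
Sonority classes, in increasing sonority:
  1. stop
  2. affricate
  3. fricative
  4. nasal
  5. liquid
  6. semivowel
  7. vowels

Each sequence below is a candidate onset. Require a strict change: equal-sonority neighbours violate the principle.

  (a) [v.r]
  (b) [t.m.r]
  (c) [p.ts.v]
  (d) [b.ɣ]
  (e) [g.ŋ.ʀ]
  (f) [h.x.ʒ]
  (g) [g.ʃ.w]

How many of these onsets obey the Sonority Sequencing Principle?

(a) sonority 3-5: well-formed.
(b) sonority 1-4-5: well-formed.
(c) sonority 1-2-3: well-formed.
(d) sonority 1-3: well-formed.
(e) sonority 1-4-5: well-formed.
(f) sonority 3-3-3: ill-formed.
(g) sonority 1-3-6: well-formed.

6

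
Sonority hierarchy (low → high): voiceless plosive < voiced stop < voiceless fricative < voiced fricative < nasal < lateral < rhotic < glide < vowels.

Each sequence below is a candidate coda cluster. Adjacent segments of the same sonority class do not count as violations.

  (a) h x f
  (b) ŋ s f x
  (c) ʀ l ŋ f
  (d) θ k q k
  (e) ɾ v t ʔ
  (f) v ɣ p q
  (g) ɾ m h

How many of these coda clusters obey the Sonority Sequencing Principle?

(a) sonority 3-3-3: well-formed.
(b) sonority 5-3-3-3: well-formed.
(c) sonority 7-6-5-3: well-formed.
(d) sonority 3-1-1-1: well-formed.
(e) sonority 7-4-1-1: well-formed.
(f) sonority 4-4-1-1: well-formed.
(g) sonority 7-5-3: well-formed.

7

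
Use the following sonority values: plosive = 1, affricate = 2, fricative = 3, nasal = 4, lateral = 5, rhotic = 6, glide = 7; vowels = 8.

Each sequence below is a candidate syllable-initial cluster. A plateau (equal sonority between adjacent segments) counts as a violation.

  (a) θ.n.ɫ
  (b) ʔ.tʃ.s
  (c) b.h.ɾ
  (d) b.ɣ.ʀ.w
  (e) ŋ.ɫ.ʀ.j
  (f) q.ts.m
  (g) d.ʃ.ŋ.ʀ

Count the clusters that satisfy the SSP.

7

(a) θ.n.ɫ: profile 3-4-5 — obeys.
(b) ʔ.tʃ.s: profile 1-2-3 — obeys.
(c) b.h.ɾ: profile 1-3-6 — obeys.
(d) b.ɣ.ʀ.w: profile 1-3-6-7 — obeys.
(e) ŋ.ɫ.ʀ.j: profile 4-5-6-7 — obeys.
(f) q.ts.m: profile 1-2-4 — obeys.
(g) d.ʃ.ŋ.ʀ: profile 1-3-4-6 — obeys.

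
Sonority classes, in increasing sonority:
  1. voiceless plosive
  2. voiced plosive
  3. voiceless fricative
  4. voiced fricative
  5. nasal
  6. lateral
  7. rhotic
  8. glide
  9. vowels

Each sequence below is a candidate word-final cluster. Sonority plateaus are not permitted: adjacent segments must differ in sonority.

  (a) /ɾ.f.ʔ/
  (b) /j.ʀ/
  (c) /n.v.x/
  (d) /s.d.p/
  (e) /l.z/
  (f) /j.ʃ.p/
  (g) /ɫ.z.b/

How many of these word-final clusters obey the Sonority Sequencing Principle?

(a) /ɾ.f.ʔ/: profile 7-3-1 — obeys.
(b) /j.ʀ/: profile 8-7 — obeys.
(c) /n.v.x/: profile 5-4-3 — obeys.
(d) /s.d.p/: profile 3-2-1 — obeys.
(e) /l.z/: profile 6-4 — obeys.
(f) /j.ʃ.p/: profile 8-3-1 — obeys.
(g) /ɫ.z.b/: profile 6-4-2 — obeys.

7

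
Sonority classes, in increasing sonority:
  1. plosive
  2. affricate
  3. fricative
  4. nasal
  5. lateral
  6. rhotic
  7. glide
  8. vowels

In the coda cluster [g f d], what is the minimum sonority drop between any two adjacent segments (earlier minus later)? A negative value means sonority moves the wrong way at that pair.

/g/: plosive = 1.
/f/: fricative = 3.
/d/: plosive = 1.
/g/→/f/: change -2.
/f/→/d/: change +2.
Minimum = -2.

-2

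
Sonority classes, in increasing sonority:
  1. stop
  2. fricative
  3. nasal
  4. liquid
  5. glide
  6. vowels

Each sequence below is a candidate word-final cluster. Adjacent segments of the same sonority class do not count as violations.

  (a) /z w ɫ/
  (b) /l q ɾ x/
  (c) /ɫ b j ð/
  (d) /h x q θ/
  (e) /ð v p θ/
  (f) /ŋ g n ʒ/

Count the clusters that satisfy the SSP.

(a) /z w ɫ/: profile 2-5-4 — violates.
(b) /l q ɾ x/: profile 4-1-4-2 — violates.
(c) /ɫ b j ð/: profile 4-1-5-2 — violates.
(d) /h x q θ/: profile 2-2-1-2 — violates.
(e) /ð v p θ/: profile 2-2-1-2 — violates.
(f) /ŋ g n ʒ/: profile 3-1-3-2 — violates.

0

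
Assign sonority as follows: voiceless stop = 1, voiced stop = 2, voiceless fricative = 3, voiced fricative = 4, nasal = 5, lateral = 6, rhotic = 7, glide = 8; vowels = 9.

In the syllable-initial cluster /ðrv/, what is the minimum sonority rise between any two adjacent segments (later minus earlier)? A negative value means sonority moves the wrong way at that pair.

/ð/: voiced fricative = 4.
/r/: rhotic = 7.
/v/: voiced fricative = 4.
/ð/→/r/: change +3.
/r/→/v/: change -3.
Minimum = -3.

-3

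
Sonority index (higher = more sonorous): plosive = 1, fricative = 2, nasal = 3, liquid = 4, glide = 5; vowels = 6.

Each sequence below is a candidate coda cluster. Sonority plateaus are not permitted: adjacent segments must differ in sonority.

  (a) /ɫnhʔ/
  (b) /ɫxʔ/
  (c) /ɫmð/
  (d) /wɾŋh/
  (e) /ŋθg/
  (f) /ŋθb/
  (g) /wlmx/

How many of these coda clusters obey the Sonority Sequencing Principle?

7

(a) 4-3-2-1 → obeys
(b) 4-2-1 → obeys
(c) 4-3-2 → obeys
(d) 5-4-3-2 → obeys
(e) 3-2-1 → obeys
(f) 3-2-1 → obeys
(g) 5-4-3-2 → obeys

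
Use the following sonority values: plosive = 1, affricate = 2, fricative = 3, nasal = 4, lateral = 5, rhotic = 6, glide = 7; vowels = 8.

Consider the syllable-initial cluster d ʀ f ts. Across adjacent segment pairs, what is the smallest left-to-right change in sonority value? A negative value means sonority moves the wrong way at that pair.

/d/: plosive = 1.
/ʀ/: rhotic = 6.
/f/: fricative = 3.
/ts/: affricate = 2.
/d/→/ʀ/: change +5.
/ʀ/→/f/: change -3.
/f/→/ts/: change -1.
Minimum = -3.

-3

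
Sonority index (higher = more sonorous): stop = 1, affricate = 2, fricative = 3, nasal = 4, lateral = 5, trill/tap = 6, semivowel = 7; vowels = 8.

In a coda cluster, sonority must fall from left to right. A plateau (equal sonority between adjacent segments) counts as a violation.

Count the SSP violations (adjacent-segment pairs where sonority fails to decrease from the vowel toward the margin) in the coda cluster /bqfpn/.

3

/b/ is a stop (sonority 1).
/q/ is a stop (sonority 1).
/f/ is a fricative (sonority 3).
/p/ is a stop (sonority 1).
/n/ is a nasal (sonority 4).
/b/→/q/: 1→1 (plateau) — violation.
/q/→/f/: 1→3 (does not fall) — violation.
/f/→/p/: 3→1 (falls) — ok.
/p/→/n/: 1→4 (does not fall) — violation.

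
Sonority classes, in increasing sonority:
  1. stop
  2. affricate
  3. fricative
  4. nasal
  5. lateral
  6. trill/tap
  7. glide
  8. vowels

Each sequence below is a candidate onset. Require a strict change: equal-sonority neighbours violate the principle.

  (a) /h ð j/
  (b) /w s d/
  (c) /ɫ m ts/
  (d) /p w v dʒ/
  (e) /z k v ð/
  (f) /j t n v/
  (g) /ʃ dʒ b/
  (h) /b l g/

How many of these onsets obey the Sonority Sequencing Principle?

(a) /h ð j/: profile 3-3-7 — violates.
(b) /w s d/: profile 7-3-1 — violates.
(c) /ɫ m ts/: profile 5-4-2 — violates.
(d) /p w v dʒ/: profile 1-7-3-2 — violates.
(e) /z k v ð/: profile 3-1-3-3 — violates.
(f) /j t n v/: profile 7-1-4-3 — violates.
(g) /ʃ dʒ b/: profile 3-2-1 — violates.
(h) /b l g/: profile 1-5-1 — violates.

0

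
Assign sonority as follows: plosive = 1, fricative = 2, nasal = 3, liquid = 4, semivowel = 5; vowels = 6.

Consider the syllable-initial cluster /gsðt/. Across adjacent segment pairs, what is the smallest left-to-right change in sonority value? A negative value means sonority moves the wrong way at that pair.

-1

/g/ — plosive, sonority 1.
/s/ — fricative, sonority 2.
/ð/ — fricative, sonority 2.
/t/ — plosive, sonority 1.
/g/→/s/: change +1.
/s/→/ð/: change +0.
/ð/→/t/: change -1.
Minimum = -1.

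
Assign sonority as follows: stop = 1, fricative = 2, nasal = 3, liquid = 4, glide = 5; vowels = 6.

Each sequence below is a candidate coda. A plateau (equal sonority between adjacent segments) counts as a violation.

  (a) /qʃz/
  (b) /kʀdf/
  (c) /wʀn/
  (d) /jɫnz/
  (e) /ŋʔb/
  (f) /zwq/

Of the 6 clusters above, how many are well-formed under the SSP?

(a) sonority 1-2-2: ill-formed.
(b) sonority 1-4-1-2: ill-formed.
(c) sonority 5-4-3: well-formed.
(d) sonority 5-4-3-2: well-formed.
(e) sonority 3-1-1: ill-formed.
(f) sonority 2-5-1: ill-formed.

2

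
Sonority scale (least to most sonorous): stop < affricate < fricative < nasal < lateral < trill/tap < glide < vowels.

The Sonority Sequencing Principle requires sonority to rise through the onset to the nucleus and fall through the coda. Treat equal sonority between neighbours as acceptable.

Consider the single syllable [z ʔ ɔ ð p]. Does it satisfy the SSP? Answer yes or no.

Onset: /z/ is a fricative (sonority 3), /ʔ/ is a stop (sonority 1); then the nucleus /ɔ/ (sonority 8).
Onset profile 3-1-8 — does not rise throughout.
Coda: /ð/ is a fricative (sonority 3), /p/ is a stop (sonority 1).
Coda profile 8-3-1 — falls from the nucleus.

no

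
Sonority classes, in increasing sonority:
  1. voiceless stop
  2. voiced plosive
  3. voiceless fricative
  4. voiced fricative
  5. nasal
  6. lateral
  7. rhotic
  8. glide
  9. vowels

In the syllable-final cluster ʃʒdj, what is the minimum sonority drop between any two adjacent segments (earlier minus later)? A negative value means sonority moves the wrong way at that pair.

/ʃ/ is a voiceless fricative (sonority 3).
/ʒ/ is a voiced fricative (sonority 4).
/d/ is a voiced plosive (sonority 2).
/j/ is a glide (sonority 8).
/ʃ/→/ʒ/: change -1.
/ʒ/→/d/: change +2.
/d/→/j/: change -6.
Minimum = -6.

-6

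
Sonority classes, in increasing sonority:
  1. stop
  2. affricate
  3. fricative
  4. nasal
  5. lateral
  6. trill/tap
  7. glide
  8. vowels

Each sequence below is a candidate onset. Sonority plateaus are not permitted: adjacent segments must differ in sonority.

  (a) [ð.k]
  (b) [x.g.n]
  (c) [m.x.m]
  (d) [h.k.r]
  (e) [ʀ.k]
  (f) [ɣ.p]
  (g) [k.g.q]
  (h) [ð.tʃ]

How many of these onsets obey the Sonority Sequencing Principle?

(a) sonority 3-1: ill-formed.
(b) sonority 3-1-4: ill-formed.
(c) sonority 4-3-4: ill-formed.
(d) sonority 3-1-6: ill-formed.
(e) sonority 6-1: ill-formed.
(f) sonority 3-1: ill-formed.
(g) sonority 1-1-1: ill-formed.
(h) sonority 3-2: ill-formed.

0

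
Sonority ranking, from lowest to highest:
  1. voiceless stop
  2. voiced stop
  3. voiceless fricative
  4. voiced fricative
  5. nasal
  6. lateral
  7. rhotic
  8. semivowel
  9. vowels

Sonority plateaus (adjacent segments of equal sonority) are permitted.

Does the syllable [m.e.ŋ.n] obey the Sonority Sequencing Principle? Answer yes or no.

Onset: /m/ is a nasal (sonority 5); then the nucleus /e/ (sonority 9).
Onset profile 5-9 — rises to the nucleus.
Coda: /ŋ/ is a nasal (sonority 5), /n/ is a nasal (sonority 5).
Coda profile 9-5-5 — falls from the nucleus.

yes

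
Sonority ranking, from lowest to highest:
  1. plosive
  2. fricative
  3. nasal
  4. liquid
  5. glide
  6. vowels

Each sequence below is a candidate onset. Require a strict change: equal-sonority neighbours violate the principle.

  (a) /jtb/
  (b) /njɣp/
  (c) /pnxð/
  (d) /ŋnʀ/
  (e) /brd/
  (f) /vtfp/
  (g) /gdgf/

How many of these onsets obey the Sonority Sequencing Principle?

(a) /jtb/: profile 5-1-1 — violates.
(b) /njɣp/: profile 3-5-2-1 — violates.
(c) /pnxð/: profile 1-3-2-2 — violates.
(d) /ŋnʀ/: profile 3-3-4 — violates.
(e) /brd/: profile 1-4-1 — violates.
(f) /vtfp/: profile 2-1-2-1 — violates.
(g) /gdgf/: profile 1-1-1-2 — violates.

0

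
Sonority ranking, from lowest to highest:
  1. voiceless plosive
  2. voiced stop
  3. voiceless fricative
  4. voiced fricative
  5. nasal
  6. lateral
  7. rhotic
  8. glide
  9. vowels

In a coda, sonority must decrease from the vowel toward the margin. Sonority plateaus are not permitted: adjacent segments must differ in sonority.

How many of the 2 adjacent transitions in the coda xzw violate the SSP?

/x/: voiceless fricative = 3.
/z/: voiced fricative = 4.
/w/: glide = 8.
/x/→/z/: 3→4 (does not fall) — violation.
/z/→/w/: 4→8 (does not fall) — violation.

2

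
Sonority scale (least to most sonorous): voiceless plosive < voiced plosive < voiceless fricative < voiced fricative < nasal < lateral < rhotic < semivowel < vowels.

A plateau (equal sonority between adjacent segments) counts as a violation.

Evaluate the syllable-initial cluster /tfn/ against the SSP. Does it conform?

yes

/t/ — voiceless plosive, sonority 1.
/f/ — voiceless fricative, sonority 3.
/n/ — nasal, sonority 5.
The profile 1-3-5 strictly rises, so the syllable-initial cluster satisfies the SSP.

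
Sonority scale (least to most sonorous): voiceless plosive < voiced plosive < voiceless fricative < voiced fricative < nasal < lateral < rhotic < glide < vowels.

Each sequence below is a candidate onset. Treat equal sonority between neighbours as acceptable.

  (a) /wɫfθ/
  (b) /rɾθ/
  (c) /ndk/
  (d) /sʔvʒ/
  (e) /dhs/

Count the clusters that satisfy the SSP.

(a) sonority 8-6-3-3: ill-formed.
(b) sonority 7-7-3: ill-formed.
(c) sonority 5-2-1: ill-formed.
(d) sonority 3-1-4-4: ill-formed.
(e) sonority 2-3-3: well-formed.

1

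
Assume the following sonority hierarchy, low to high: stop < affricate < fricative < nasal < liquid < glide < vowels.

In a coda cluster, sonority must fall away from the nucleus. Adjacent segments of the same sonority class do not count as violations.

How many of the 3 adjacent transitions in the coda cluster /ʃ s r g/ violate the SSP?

1

/ʃ/ — fricative, sonority 3.
/s/ — fricative, sonority 3.
/r/ — liquid, sonority 5.
/g/ — stop, sonority 1.
/ʃ/→/s/: 3→3 (plateau, allowed) — ok.
/s/→/r/: 3→5 (does not fall) — violation.
/r/→/g/: 5→1 (falls) — ok.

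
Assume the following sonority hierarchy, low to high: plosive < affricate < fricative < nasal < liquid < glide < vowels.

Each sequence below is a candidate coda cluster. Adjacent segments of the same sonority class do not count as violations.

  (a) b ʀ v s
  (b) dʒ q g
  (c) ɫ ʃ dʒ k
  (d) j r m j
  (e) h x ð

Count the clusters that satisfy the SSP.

(a) 1-5-3-3 → violates
(b) 2-1-1 → obeys
(c) 5-3-2-1 → obeys
(d) 6-5-4-6 → violates
(e) 3-3-3 → obeys

3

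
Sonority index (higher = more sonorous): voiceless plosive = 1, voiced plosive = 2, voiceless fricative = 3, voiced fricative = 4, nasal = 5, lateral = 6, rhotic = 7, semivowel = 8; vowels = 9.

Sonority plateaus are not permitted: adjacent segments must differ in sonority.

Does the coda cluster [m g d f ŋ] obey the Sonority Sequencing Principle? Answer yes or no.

no

/m/: nasal = 5.
/g/: voiced plosive = 2.
/d/: voiced plosive = 2.
/f/: voiceless fricative = 3.
/ŋ/: nasal = 5.
The profile is 5-2-2-3-5. Between /g/ (2) and /d/ (2) sonority does not fall, so the cluster violates the SSP.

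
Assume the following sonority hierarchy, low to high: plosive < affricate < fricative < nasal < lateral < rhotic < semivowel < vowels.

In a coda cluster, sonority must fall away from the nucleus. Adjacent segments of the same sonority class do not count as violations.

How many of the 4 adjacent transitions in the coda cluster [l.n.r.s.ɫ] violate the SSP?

2

/l/ is a lateral (sonority 5).
/n/ is a nasal (sonority 4).
/r/ is a rhotic (sonority 6).
/s/ is a fricative (sonority 3).
/ɫ/ is a lateral (sonority 5).
/l/→/n/: 5→4 (falls) — ok.
/n/→/r/: 4→6 (does not fall) — violation.
/r/→/s/: 6→3 (falls) — ok.
/s/→/ɫ/: 3→5 (does not fall) — violation.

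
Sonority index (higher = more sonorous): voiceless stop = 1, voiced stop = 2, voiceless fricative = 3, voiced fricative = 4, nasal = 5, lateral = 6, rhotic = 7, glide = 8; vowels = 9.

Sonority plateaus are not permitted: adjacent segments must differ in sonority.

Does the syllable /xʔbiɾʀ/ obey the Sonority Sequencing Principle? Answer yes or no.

Onset: /x/ is a voiceless fricative (sonority 3), /ʔ/ is a voiceless stop (sonority 1), /b/ is a voiced stop (sonority 2); then the nucleus /i/ (sonority 9).
Onset profile 3-1-2-9 — does not strictly rise throughout.
Coda: /ɾ/ is a rhotic (sonority 7), /ʀ/ is a rhotic (sonority 7).
Coda profile 9-7-7 — does not strictly fall throughout.

no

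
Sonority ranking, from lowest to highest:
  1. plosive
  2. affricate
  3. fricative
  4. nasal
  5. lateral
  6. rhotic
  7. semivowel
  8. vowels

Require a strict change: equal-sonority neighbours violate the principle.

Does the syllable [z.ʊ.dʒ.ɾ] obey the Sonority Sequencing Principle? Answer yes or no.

Onset: /z/ is a fricative (sonority 3); then the nucleus /ʊ/ (sonority 8).
Onset profile 3-8 — rises to the nucleus.
Coda: /dʒ/ is an affricate (sonority 2), /ɾ/ is a rhotic (sonority 6).
Coda profile 8-2-6 — does not strictly fall throughout.

no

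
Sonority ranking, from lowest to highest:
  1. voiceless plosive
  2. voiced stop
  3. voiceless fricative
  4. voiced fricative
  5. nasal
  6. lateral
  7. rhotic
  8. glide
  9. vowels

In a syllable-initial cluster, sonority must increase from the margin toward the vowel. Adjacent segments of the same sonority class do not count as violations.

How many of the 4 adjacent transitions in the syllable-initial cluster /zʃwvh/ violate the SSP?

/z/ is a voiced fricative (sonority 4).
/ʃ/ is a voiceless fricative (sonority 3).
/w/ is a glide (sonority 8).
/v/ is a voiced fricative (sonority 4).
/h/ is a voiceless fricative (sonority 3).
/z/→/ʃ/: 4→3 (does not rise) — violation.
/ʃ/→/w/: 3→8 (rises) — ok.
/w/→/v/: 8→4 (does not rise) — violation.
/v/→/h/: 4→3 (does not rise) — violation.

3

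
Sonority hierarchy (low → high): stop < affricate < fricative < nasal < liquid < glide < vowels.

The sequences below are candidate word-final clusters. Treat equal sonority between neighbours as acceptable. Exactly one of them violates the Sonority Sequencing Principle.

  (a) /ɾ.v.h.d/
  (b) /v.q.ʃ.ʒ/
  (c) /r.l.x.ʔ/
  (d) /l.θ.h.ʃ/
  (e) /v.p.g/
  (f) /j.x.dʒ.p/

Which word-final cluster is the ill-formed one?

b

(a) 5-3-3-1 → obeys
(b) 3-1-3-3 → violates
(c) 5-5-3-1 → obeys
(d) 5-3-3-3 → obeys
(e) 3-1-1 → obeys
(f) 6-3-2-1 → obeys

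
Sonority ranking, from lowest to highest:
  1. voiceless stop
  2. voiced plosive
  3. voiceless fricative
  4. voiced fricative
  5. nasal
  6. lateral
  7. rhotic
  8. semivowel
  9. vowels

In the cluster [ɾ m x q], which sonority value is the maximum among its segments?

/ɾ/ — rhotic, sonority 7.
/m/ — nasal, sonority 5.
/x/ — voiceless fricative, sonority 3.
/q/ — voiceless stop, sonority 1.
The maximum is 7.

7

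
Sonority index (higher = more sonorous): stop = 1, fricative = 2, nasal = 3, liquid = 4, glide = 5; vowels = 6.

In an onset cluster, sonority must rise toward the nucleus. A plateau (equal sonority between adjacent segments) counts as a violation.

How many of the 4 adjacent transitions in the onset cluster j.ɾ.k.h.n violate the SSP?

2

/j/ — glide, sonority 5.
/ɾ/ — liquid, sonority 4.
/k/ — stop, sonority 1.
/h/ — fricative, sonority 2.
/n/ — nasal, sonority 3.
/j/→/ɾ/: 5→4 (does not rise) — violation.
/ɾ/→/k/: 4→1 (does not rise) — violation.
/k/→/h/: 1→2 (rises) — ok.
/h/→/n/: 2→3 (rises) — ok.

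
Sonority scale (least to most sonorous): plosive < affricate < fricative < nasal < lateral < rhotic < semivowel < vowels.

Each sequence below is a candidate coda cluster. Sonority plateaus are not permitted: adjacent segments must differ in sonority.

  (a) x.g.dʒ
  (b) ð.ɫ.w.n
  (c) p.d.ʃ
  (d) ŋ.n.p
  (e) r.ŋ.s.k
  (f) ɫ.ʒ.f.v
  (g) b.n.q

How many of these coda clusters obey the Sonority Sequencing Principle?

(a) sonority 3-1-2: ill-formed.
(b) sonority 3-5-7-4: ill-formed.
(c) sonority 1-1-3: ill-formed.
(d) sonority 4-4-1: ill-formed.
(e) sonority 6-4-3-1: well-formed.
(f) sonority 5-3-3-3: ill-formed.
(g) sonority 1-4-1: ill-formed.

1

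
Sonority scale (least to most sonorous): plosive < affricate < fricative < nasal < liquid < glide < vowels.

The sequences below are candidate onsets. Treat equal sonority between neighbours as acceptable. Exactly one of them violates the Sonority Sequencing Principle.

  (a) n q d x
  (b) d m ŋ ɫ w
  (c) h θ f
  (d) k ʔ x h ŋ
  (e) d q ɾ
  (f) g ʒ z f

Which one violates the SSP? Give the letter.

(a) 4-1-1-3 → violates
(b) 1-4-4-5-6 → obeys
(c) 3-3-3 → obeys
(d) 1-1-3-3-4 → obeys
(e) 1-1-5 → obeys
(f) 1-3-3-3 → obeys

a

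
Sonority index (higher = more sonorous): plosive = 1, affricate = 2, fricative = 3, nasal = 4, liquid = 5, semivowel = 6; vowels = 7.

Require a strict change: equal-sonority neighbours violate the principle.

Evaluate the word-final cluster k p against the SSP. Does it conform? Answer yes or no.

no

/k/: plosive = 1.
/p/: plosive = 1.
The profile is 1-1. Between /k/ (1) and /p/ (1) sonority does not fall, so the cluster violates the SSP.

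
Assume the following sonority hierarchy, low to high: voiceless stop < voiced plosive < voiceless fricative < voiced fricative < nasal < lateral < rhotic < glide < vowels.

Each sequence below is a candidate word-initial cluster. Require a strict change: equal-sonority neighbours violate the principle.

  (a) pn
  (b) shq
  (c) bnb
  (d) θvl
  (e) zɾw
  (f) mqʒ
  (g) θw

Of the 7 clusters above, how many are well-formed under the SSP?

(a) 1-5 → obeys
(b) 3-3-1 → violates
(c) 2-5-2 → violates
(d) 3-4-6 → obeys
(e) 4-7-8 → obeys
(f) 5-1-4 → violates
(g) 3-8 → obeys

4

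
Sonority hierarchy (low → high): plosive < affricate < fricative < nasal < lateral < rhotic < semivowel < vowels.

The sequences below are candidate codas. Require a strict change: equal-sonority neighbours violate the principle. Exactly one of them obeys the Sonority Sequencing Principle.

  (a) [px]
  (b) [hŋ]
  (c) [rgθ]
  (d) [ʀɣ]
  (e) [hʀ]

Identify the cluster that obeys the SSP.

(a) 1-3 → violates
(b) 3-4 → violates
(c) 6-1-3 → violates
(d) 6-3 → obeys
(e) 3-6 → violates

d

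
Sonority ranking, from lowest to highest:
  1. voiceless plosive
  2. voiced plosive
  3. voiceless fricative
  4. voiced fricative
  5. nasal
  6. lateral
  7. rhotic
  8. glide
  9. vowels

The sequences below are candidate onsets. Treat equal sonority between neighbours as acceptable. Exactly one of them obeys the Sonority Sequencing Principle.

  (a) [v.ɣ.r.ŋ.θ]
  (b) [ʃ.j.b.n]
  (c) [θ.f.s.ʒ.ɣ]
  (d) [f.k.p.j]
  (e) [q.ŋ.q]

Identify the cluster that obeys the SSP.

c

(a) [v.ɣ.r.ŋ.θ]: profile 4-4-7-5-3 — violates.
(b) [ʃ.j.b.n]: profile 3-8-2-5 — violates.
(c) [θ.f.s.ʒ.ɣ]: profile 3-3-3-4-4 — obeys.
(d) [f.k.p.j]: profile 3-1-1-8 — violates.
(e) [q.ŋ.q]: profile 1-5-1 — violates.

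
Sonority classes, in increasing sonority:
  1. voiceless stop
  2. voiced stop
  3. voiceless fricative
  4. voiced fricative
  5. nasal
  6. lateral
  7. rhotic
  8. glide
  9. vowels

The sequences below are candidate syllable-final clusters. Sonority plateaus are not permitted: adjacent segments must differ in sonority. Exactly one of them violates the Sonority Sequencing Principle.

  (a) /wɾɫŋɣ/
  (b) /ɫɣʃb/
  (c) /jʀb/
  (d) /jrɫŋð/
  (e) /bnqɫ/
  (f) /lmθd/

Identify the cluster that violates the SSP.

e

(a) /wɾɫŋɣ/: profile 8-7-6-5-4 — obeys.
(b) /ɫɣʃb/: profile 6-4-3-2 — obeys.
(c) /jʀb/: profile 8-7-2 — obeys.
(d) /jrɫŋð/: profile 8-7-6-5-4 — obeys.
(e) /bnqɫ/: profile 2-5-1-6 — violates.
(f) /lmθd/: profile 6-5-3-2 — obeys.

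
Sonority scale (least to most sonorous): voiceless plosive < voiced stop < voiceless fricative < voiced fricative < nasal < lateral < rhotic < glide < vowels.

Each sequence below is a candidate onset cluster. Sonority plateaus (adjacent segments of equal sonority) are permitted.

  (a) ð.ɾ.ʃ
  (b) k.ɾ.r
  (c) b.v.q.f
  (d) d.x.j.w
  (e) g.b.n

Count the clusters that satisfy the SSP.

3

(a) 4-7-3 → violates
(b) 1-7-7 → obeys
(c) 2-4-1-3 → violates
(d) 2-3-8-8 → obeys
(e) 2-2-5 → obeys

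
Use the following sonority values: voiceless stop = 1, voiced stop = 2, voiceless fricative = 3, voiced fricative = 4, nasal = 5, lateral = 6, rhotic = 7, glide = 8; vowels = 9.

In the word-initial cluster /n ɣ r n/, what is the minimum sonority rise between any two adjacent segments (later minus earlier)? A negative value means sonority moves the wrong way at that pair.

-2

/n/ is a nasal (sonority 5).
/ɣ/ is a voiced fricative (sonority 4).
/r/ is a rhotic (sonority 7).
/n/ is a nasal (sonority 5).
/n/→/ɣ/: change -1.
/ɣ/→/r/: change +3.
/r/→/n/: change -2.
Minimum = -2.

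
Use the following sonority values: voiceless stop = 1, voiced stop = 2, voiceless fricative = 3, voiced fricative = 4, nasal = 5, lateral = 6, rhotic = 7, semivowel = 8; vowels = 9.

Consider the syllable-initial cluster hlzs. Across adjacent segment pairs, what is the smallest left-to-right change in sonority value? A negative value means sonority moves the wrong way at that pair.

/h/ — voiceless fricative, sonority 3.
/l/ — lateral, sonority 6.
/z/ — voiced fricative, sonority 4.
/s/ — voiceless fricative, sonority 3.
/h/→/l/: change +3.
/l/→/z/: change -2.
/z/→/s/: change -1.
Minimum = -2.

-2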